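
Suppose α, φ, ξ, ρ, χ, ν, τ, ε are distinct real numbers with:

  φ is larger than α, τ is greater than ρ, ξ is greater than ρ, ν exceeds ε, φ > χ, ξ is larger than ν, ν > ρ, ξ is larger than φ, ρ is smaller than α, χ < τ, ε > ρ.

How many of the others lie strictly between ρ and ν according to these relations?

1

The relations place ρ below ν. An element lies strictly between them when it is forced above ρ and also forced below ν.
Above ρ: {ε, α, φ, τ, ξ}. Below ν: {ε}.
Intersection: {ε} — 1.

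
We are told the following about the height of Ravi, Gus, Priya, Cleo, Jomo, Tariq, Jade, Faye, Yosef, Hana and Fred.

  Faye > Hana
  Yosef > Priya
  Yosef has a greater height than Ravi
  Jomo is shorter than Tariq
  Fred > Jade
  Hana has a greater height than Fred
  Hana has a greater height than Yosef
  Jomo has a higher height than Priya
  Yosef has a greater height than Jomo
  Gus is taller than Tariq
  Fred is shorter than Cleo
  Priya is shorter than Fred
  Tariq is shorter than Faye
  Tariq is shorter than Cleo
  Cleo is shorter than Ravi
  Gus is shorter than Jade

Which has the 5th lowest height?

Piecing the relations together gives one ordering: Priya < Jomo < Tariq < Gus < Jade < Fred < Cleo < Ravi < Yosef < Hana < Faye.
The 5th smallest is Jade.

Jade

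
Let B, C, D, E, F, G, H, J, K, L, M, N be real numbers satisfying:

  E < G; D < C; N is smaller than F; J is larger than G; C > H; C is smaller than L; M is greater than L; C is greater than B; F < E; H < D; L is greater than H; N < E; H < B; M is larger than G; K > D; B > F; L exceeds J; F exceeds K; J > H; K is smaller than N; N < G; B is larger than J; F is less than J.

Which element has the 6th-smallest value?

Piecing the relations together gives one ordering: H < D < K < N < F < E < G < J < B < C < L < M.
The 6th smallest is E.

E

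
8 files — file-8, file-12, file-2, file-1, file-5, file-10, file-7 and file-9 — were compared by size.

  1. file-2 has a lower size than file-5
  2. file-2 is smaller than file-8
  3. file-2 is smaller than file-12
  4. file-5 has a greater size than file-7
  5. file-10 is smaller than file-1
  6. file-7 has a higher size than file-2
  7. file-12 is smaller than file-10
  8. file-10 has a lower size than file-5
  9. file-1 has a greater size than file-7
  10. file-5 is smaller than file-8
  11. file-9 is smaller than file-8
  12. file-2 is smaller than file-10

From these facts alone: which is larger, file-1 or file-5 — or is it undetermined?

Following every chain through file-5: above file-5 we get file-8; below file-5 we get file-2, file-12, file-7, file-10.
file-1 is not reached, and no chain runs the other way from file-1 to file-5.
So the given relations leave the order of file-5 and file-1 undetermined.

undetermined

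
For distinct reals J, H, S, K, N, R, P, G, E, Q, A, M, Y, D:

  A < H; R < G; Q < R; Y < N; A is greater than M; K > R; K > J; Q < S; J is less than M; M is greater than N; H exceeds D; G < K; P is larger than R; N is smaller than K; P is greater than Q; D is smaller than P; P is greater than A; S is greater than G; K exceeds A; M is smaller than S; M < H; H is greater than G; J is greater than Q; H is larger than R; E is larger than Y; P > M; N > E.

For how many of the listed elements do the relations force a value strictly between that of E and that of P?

The relations place E below P. An element lies strictly between them when it is forced above E and also forced below P.
Above E: {N, M, S, A, K, H}. Below P: {Q, D, Y, N, J, R, M, A}.
Intersection: {N, M, A} — 3.

3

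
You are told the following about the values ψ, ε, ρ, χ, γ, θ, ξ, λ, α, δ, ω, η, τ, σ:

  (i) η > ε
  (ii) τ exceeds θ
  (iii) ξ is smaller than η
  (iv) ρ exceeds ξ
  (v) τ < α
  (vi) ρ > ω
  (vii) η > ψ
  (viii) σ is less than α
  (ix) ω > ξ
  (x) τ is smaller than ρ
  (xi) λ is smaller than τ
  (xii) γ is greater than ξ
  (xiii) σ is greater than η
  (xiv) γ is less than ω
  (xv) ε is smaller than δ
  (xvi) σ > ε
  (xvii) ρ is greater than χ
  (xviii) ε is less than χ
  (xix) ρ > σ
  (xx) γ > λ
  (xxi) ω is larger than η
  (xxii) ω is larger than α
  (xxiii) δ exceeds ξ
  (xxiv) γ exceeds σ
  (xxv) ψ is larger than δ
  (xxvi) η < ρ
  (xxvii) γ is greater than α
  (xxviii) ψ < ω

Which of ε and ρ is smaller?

Following the relations from ε: ε < δ < ψ < η < σ < α < γ < ω < ρ.
So ε < ρ; ε is the smaller of the two.

ε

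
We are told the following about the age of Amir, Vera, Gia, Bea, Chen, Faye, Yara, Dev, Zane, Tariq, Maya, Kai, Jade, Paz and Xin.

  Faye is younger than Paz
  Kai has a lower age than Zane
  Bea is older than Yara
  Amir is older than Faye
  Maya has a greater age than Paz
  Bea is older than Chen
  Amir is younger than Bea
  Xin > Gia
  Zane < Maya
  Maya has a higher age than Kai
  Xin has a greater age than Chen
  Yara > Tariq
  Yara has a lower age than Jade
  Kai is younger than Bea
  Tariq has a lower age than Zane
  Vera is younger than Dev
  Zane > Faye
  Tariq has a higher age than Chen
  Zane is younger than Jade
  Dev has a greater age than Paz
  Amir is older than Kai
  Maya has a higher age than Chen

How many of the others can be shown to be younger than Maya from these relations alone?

6

From Maya the given relations immediately reach Chen, Kai, Paz, Zane.
From those, Faye, Tariq — 6 in total.
Nothing else is reachable below Maya; 6 in all.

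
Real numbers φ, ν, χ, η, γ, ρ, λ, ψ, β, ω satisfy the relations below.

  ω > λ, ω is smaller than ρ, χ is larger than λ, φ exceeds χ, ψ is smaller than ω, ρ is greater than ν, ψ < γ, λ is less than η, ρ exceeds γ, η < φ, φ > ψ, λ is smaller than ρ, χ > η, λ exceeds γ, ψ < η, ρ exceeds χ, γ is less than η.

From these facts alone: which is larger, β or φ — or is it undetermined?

Following every chain through β: nothing is chained to β.
φ is not reached, and no chain runs the other way from φ to β.
So the given relations leave the order of β and φ undetermined.

undetermined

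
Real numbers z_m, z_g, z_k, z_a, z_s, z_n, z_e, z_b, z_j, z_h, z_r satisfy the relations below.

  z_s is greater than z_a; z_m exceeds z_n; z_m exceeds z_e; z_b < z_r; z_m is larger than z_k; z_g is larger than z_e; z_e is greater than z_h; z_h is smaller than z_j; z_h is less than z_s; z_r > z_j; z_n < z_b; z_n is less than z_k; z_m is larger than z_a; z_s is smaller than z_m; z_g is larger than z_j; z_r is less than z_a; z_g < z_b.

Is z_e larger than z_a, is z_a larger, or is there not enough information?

The relevant relations are z_e < z_g; z_g < z_b; z_b < z_r; z_r < z_a.
Chaining these gives z_e < z_g < z_b < z_r < z_a.
So z_a is larger.

z_a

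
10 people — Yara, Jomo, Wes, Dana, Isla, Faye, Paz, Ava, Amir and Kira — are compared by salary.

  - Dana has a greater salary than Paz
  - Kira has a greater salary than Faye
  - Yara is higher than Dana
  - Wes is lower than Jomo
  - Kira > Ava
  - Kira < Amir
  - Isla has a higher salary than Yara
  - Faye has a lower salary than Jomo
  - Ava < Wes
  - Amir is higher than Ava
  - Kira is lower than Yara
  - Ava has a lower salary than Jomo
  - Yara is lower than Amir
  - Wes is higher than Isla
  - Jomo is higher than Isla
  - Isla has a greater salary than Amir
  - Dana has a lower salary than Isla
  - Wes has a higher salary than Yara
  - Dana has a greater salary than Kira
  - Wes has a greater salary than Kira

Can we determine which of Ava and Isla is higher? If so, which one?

Following the relations from Ava: Ava < Kira < Dana < Yara < Amir < Isla.
So Isla is higher.

Isla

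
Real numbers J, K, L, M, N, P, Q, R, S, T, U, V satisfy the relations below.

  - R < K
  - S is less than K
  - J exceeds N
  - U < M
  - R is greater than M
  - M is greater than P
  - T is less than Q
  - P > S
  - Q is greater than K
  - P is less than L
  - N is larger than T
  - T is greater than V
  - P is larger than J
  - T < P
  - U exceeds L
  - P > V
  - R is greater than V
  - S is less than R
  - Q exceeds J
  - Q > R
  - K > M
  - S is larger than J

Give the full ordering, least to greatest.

V < T < N < J < S < P < L < U < M < R < K < Q

Each adjacent pair is fixed by a given relation: V < T; T < N; N < J; J < S; S < P; P < L; L < U; U < M; M < R; R < K; K < Q. Chaining them end to end gives the full order.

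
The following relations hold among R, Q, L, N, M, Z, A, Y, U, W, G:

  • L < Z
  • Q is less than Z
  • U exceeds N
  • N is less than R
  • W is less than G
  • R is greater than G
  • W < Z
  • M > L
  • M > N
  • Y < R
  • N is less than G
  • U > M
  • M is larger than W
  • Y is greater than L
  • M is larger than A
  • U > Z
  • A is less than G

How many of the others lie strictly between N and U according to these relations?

1

The relations place N below U. An element lies strictly between them when it is forced above N and also forced below U.
Above N: {M, G, R}. Below U: {W, Q, L, A, Z, M}.
Intersection: {M} — 1.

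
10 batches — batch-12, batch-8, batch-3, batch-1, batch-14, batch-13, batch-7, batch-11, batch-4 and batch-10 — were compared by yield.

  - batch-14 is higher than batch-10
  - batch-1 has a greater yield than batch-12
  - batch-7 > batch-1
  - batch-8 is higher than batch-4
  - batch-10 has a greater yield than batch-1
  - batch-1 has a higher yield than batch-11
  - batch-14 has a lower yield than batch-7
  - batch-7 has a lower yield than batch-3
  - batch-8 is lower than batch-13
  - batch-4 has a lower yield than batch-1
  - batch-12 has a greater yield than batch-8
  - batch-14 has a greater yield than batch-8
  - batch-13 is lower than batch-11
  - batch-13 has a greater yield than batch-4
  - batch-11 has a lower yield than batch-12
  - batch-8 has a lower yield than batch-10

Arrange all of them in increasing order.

The consecutive links are each given: batch-4 < batch-8; batch-8 < batch-13; batch-13 < batch-11; batch-11 < batch-12; batch-12 < batch-1; batch-1 < batch-10; batch-10 < batch-14; batch-14 < batch-7; batch-7 < batch-3.

batch-4 < batch-8 < batch-13 < batch-11 < batch-12 < batch-1 < batch-10 < batch-14 < batch-7 < batch-3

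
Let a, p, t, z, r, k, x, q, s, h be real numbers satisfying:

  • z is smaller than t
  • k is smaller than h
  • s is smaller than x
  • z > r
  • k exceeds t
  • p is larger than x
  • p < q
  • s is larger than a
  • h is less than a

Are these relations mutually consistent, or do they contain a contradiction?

consistent

The single ordering r < z < t < k < h < a < s < x < p < q satisfies every listed relation, so no contradiction arises.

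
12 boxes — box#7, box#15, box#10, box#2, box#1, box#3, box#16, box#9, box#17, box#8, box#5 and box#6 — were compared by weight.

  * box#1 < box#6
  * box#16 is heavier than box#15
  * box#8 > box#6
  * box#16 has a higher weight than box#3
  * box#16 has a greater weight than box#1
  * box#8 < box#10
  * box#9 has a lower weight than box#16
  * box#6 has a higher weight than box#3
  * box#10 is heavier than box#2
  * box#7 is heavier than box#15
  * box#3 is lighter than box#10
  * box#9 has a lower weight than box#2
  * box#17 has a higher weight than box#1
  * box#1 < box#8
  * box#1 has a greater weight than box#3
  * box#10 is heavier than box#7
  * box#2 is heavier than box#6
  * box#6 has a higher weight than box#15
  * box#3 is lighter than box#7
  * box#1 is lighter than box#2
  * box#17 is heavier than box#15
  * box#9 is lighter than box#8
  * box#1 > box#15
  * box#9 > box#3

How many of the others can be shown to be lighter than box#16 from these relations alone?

4

From box#16 the given relations immediately reach box#15, box#3, box#1, box#9.
Nothing else is reachable below box#16; 4 in all.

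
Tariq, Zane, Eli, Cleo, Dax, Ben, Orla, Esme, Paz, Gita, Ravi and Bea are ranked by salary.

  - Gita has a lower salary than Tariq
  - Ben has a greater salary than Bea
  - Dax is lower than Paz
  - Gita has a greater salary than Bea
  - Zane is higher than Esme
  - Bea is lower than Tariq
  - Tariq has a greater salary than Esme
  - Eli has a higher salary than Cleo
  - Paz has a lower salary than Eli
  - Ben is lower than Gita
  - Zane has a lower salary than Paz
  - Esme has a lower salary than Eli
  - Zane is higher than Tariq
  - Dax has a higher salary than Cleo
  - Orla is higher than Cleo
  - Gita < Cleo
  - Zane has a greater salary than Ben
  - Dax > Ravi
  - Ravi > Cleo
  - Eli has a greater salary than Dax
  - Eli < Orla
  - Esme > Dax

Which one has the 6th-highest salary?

Chaining the given pairs: Bea < Ben < Gita < Cleo < Ravi < Dax < Esme < Tariq < Zane < Paz < Eli < Orla.
Counting 6 from the largest end gives Esme.

Esme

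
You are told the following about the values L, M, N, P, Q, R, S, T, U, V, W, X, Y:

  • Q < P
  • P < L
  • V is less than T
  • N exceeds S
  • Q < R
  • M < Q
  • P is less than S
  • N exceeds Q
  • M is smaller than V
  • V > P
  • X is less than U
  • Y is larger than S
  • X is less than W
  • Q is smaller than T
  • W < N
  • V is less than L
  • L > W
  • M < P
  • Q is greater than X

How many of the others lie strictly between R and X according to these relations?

1

The relations place X below R. An element lies strictly between them when it is forced above X and also forced below R.
Above X: {Q, W, P, U, V, T, L, S, N, Y}. Below R: {M, Q}.
Intersection: {Q} — 1.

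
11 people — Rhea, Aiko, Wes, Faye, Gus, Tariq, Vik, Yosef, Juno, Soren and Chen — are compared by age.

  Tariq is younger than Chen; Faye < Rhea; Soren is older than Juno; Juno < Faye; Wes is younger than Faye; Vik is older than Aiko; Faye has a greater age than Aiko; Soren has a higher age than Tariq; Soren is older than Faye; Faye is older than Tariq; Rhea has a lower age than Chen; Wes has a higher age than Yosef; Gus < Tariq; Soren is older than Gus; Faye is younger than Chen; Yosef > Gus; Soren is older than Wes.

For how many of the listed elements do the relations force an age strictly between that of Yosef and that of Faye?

1

Chaining upward from Yosef reaches: Wes, Soren, Rhea, Chen.
Chaining downward from Faye reaches: Juno, Gus, Aiko, Wes, Tariq.
Strictly between Yosef and Faye are those in both lists: Wes — 1 element.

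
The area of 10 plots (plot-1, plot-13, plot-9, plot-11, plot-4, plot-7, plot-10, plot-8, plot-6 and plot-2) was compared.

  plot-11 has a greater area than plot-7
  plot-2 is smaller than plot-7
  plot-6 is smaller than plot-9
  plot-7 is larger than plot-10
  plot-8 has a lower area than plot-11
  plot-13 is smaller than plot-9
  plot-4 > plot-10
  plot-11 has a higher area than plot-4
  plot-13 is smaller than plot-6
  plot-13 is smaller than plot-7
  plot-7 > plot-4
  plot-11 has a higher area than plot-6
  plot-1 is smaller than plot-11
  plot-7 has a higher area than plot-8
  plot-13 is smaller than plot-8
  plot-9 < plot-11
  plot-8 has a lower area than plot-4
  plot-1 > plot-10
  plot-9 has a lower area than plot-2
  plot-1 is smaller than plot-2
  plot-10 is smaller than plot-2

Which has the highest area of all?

plot-11

Chaining downward from plot-11: directly below it, plot-8, plot-1, plot-6, plot-4, plot-9, plot-7; then plot-13, plot-10, plot-2.
That covers every other element, and nothing is given above plot-11, so plot-11 is the highest area.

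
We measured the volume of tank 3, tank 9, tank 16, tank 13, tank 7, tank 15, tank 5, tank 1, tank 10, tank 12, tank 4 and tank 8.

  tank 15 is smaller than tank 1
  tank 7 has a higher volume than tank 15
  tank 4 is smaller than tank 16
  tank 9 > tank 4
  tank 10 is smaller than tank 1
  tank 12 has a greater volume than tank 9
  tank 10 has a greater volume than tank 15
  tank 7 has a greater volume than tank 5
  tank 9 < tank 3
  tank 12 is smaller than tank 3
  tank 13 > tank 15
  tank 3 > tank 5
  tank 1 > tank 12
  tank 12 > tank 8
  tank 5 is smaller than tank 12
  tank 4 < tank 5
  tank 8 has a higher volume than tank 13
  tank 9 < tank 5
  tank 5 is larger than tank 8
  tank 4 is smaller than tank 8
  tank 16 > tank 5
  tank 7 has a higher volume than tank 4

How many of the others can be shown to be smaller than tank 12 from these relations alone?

6

The elements the relations force below tank 12 are tank 15, tank 13, tank 4, tank 9, tank 8, tank 5 — no chain reaches any other.
That is 6.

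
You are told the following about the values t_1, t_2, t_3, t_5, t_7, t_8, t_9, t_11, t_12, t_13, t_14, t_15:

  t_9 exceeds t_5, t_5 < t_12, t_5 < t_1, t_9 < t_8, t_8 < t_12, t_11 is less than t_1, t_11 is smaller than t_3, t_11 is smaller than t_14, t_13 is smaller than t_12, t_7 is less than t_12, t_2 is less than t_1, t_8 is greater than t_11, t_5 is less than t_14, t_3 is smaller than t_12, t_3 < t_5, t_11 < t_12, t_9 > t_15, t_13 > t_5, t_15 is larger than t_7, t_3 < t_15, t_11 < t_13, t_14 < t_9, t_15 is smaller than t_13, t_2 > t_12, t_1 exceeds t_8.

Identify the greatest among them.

t_1

Chaining downward from t_1: directly below it, t_11, t_5, t_8, t_2; then t_3, t_9, t_12; then t_7, t_15, t_13, t_14.
That covers every other element, and nothing is given above t_1, so t_1 is the greatest.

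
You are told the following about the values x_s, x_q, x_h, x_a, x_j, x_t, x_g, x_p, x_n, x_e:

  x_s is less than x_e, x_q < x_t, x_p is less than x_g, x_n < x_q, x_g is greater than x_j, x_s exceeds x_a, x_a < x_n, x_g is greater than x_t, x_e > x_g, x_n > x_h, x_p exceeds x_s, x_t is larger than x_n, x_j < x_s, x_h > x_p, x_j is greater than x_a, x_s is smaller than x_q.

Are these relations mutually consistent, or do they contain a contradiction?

consistent

The single ordering x_a < x_j < x_s < x_p < x_h < x_n < x_q < x_t < x_g < x_e satisfies every listed relation, so no contradiction arises.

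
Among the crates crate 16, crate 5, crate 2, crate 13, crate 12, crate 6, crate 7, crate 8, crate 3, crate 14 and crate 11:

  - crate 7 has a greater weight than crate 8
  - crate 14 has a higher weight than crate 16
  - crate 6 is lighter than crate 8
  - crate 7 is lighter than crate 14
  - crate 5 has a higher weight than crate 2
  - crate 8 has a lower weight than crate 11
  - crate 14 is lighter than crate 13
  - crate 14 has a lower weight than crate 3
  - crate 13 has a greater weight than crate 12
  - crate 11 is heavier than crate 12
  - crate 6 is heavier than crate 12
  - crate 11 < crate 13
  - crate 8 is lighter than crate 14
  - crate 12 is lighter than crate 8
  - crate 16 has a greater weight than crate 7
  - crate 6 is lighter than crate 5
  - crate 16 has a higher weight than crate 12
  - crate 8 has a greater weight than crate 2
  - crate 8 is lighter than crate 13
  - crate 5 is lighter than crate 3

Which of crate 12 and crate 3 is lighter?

crate 12

crate 12 < crate 6 < crate 8 < crate 7 < crate 16 < crate 14 < crate 3, by transitivity through crate 6, crate 8, crate 7, crate 16, crate 14.
So crate 12 < crate 3; crate 12 is the lighter of the two.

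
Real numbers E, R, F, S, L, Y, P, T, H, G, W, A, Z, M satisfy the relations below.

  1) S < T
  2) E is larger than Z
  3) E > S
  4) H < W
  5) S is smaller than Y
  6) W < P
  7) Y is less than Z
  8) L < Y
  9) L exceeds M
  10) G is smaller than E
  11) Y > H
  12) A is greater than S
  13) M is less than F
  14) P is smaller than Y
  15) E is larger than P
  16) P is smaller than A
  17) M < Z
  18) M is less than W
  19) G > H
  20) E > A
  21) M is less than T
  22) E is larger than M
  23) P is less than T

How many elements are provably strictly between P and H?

1

The relations place H below P. An element lies strictly between them when it is forced above H and also forced below P.
Above H: {G, W, A, T, Y, Z, E}. Below P: {M, W}.
Intersection: {W} — 1.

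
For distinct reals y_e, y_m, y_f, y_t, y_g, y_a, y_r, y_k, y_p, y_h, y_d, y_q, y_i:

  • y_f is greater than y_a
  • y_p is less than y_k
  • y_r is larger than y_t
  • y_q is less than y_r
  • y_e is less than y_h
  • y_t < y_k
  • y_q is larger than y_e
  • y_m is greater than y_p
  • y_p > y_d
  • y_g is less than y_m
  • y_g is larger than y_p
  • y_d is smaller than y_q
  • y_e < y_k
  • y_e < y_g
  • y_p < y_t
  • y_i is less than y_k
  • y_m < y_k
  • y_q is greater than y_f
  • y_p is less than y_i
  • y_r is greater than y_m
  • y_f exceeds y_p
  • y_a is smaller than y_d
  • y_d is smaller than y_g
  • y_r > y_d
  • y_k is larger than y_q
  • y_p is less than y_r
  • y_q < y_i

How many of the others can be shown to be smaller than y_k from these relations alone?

10

Directly below y_k: y_p, y_e, y_q, y_t, y_m, y_i.
One step further: y_d, y_g, y_f (9 so far).
One step further: y_a (10 so far).
No other element is forced below y_k by the given relations, so the count is 10.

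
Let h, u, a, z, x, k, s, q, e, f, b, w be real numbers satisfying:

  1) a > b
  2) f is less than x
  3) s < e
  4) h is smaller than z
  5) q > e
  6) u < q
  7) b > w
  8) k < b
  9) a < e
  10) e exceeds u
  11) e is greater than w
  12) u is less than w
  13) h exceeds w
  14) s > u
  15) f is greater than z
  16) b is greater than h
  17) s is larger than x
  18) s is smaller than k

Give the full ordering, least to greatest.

Each adjacent pair is fixed by a given relation: u < w; w < h; h < z; z < f; f < x; x < s; s < k; k < b; b < a; a < e; e < q. Chaining them end to end gives the full order.

u < w < h < z < f < x < s < k < b < a < e < q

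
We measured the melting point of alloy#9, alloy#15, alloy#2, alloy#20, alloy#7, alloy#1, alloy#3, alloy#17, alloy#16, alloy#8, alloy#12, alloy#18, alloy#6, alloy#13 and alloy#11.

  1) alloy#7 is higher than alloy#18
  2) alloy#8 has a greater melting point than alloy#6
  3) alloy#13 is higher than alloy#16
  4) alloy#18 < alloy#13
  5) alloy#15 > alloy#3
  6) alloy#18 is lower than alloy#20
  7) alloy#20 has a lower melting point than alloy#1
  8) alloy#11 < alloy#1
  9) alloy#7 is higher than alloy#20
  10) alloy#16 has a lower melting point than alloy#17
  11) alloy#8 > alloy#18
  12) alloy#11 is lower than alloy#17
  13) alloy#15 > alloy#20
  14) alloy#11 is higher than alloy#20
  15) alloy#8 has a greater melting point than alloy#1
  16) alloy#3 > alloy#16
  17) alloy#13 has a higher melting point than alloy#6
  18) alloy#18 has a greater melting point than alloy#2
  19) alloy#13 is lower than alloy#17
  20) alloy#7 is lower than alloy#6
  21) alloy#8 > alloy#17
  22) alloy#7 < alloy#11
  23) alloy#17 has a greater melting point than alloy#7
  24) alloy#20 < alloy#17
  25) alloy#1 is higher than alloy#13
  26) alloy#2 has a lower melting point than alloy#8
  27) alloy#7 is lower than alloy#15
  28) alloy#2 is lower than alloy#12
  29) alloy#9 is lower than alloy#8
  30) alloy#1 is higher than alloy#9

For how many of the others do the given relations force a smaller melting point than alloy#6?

4

The elements the relations force below alloy#6 are alloy#2, alloy#18, alloy#20, alloy#7 — no chain reaches any other.
That is 4.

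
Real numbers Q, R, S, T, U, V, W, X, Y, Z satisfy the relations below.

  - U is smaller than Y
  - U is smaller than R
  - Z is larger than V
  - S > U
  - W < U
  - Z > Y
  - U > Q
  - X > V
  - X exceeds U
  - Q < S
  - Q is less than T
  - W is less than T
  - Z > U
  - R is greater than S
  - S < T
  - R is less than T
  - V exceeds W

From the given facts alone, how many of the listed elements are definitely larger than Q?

From Q the given relations immediately reach U, S, T.
From those, Y, X, Z, R — 7 in total.
No other element is forced above Q by the given relations, so the count is 7.

7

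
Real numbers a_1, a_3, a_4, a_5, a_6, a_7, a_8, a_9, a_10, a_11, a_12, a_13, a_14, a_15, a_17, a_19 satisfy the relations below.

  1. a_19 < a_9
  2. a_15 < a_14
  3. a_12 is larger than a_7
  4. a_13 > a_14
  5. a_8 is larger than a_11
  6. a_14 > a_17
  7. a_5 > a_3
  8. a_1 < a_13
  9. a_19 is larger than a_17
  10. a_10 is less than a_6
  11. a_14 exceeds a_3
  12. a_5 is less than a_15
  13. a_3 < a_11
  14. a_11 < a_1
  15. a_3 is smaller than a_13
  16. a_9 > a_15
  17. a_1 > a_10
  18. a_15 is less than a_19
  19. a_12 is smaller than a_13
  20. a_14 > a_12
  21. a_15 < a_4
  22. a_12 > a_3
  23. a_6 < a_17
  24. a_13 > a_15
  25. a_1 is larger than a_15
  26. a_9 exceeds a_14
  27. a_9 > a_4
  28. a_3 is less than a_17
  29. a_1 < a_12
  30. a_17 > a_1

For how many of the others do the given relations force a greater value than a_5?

9

Directly above a_5: a_15.
One step further: a_1, a_19, a_4, a_14, a_9, a_13 (7 so far).
One step further: a_17, a_12 (9 so far).
No other element is forced above a_5 by the given relations, so the count is 9.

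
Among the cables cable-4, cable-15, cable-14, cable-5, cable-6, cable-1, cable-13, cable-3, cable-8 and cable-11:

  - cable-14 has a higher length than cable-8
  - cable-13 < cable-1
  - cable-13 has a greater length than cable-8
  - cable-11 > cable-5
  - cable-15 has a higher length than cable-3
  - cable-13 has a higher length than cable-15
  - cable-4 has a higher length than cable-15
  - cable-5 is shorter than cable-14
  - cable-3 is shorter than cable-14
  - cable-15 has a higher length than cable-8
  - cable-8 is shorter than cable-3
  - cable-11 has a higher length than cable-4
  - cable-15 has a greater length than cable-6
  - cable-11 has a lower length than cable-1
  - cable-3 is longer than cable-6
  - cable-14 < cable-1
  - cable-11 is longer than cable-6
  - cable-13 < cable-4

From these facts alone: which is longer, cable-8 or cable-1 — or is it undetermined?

cable-1

cable-8 < cable-15 < cable-13 < cable-4 < cable-11 < cable-1, by transitivity through cable-15, cable-13, cable-4, cable-11.
So cable-1 is longer.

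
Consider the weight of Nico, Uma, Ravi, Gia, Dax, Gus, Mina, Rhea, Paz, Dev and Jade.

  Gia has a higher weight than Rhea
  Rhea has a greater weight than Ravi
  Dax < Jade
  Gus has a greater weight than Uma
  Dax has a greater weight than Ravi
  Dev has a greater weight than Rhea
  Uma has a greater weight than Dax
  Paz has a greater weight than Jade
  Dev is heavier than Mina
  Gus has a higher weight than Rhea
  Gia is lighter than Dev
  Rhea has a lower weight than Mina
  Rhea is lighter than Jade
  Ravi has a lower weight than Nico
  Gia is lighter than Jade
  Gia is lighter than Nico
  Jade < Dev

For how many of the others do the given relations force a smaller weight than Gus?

Directly below Gus: Rhea, Uma.
One step further: Ravi, Dax (4 so far).
Nothing else is reachable below Gus; 4 in all.

4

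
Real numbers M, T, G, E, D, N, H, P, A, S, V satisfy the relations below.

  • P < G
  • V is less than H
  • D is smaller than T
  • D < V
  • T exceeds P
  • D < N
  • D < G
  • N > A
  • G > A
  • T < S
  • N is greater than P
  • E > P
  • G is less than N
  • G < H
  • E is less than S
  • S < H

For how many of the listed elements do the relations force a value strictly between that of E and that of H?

1

Chaining upward from E reaches: S.
Chaining downward from H reaches: A, P, D, V, T, G, S.
Strictly between E and H are those in both lists: S — 1 element.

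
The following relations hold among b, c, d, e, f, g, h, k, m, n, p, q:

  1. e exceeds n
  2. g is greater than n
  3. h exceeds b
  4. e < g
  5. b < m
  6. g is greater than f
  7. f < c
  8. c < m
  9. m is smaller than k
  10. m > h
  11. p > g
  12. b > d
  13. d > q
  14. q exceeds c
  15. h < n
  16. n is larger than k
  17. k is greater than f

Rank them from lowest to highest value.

Each adjacent pair is fixed by a given relation: f < c; c < q; q < d; d < b; b < h; h < m; m < k; k < n; n < e; e < g; g < p. Chaining them end to end gives the full order.

f < c < q < d < b < h < m < k < n < e < g < p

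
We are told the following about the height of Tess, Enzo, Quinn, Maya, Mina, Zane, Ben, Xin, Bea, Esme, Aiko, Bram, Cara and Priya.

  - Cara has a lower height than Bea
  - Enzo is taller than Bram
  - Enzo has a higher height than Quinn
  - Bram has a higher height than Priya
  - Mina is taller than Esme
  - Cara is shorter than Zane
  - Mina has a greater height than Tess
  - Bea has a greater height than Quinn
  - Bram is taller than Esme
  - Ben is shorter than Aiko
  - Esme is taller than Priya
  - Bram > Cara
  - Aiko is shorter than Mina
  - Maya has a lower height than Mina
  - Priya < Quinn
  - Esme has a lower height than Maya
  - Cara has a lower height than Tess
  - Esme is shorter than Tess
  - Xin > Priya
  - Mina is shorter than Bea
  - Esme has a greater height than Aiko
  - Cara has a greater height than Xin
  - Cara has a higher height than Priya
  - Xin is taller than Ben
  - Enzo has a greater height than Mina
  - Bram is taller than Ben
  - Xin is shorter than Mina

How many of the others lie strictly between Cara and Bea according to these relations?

2

The relations place Cara below Bea. An element lies strictly between them when it is forced above Cara and also forced below Bea.
Above Cara: {Bram, Zane, Tess, Mina, Enzo}. Below Bea: {Priya, Ben, Quinn, Xin, Aiko, Esme, Maya, Tess, Mina}.
Intersection: {Tess, Mina} — 2.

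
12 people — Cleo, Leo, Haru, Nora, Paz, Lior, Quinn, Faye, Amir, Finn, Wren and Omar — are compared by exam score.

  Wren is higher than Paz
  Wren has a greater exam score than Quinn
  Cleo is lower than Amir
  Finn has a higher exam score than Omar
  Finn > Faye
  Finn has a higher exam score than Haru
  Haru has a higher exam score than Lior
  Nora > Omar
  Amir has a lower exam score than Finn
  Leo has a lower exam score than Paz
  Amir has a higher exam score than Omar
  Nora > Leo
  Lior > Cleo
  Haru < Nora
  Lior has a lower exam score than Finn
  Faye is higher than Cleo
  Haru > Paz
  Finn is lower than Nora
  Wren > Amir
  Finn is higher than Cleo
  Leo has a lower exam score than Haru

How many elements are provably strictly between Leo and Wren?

The relations place Leo below Wren. An element lies strictly between them when it is forced above Leo and also forced below Wren.
Above Leo: {Paz, Haru, Finn, Nora}. Below Wren: {Omar, Cleo, Paz, Amir, Quinn}.
Intersection: {Paz} — 1.

1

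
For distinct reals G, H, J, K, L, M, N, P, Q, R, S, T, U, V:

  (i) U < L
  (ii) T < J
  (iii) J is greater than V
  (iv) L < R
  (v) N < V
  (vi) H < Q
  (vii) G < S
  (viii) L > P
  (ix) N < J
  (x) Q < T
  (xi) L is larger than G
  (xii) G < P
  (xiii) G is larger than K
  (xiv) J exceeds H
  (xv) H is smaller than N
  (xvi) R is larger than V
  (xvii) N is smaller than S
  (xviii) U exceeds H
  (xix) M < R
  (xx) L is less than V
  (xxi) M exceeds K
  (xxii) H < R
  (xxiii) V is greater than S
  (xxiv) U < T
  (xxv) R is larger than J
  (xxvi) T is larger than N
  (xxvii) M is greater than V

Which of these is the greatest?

K is not greatest since K < G; H is not greatest since H < Q; G is not greatest since G < L; Q is not greatest since Q < T; N is not greatest since N < T; U is not greatest since U < T; P is not greatest since P < L; S is not greatest since S < V; L is not greatest since L < V; T is not greatest since T < J; V is not greatest since V < J; M is not greatest since M < R; J is not greatest since J < R.
Only R has nothing above it, so R is the greatest.

R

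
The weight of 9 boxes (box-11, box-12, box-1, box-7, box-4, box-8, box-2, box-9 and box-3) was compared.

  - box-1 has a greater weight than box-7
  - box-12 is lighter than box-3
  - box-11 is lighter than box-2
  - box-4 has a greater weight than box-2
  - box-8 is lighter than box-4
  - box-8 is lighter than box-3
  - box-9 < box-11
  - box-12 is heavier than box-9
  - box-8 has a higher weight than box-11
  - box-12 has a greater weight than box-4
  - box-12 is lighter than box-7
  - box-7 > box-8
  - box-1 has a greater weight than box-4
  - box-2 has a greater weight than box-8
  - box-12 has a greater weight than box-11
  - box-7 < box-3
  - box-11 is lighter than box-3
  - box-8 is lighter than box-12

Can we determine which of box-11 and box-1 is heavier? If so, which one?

box-1

box-11 < box-8 and box-8 < box-2 give box-11 < box-2.
Then box-2 < box-4 extends the chain to box-4.
Then box-4 < box-12 extends the chain to box-12.
With box-12 < box-7: box-11 < box-8 < box-2 < box-4 < box-12 < box-7.
Then box-7 < box-1 extends the chain to box-1.
So box-1 is heavier.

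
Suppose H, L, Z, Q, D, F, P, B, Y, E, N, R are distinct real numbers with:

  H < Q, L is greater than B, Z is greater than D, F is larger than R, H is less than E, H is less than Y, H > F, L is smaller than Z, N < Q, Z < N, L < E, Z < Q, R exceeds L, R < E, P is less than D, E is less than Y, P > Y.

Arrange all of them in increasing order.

B < L < R < F < H < E < Y < P < D < Z < N < Q

Each adjacent pair is fixed by a given relation: B < L; L < R; R < F; F < H; H < E; E < Y; Y < P; P < D; D < Z; Z < N; N < Q. Chaining them end to end gives the full order.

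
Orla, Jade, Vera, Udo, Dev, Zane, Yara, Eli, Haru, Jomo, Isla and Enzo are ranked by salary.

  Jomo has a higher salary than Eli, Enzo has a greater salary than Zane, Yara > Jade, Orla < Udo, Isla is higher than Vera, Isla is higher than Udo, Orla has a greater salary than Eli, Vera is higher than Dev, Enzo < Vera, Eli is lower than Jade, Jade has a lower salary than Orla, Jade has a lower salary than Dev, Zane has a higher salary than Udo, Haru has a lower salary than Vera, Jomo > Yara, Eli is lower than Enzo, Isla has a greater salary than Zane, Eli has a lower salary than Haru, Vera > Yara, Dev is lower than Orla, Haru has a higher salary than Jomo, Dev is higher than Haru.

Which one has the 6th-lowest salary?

The consecutive relations fix a unique order: Eli < Jade < Yara < Jomo < Haru < Dev < Orla < Udo < Zane < Enzo < Vera < Isla.
Counting 6 from the smallest end gives Dev.

Dev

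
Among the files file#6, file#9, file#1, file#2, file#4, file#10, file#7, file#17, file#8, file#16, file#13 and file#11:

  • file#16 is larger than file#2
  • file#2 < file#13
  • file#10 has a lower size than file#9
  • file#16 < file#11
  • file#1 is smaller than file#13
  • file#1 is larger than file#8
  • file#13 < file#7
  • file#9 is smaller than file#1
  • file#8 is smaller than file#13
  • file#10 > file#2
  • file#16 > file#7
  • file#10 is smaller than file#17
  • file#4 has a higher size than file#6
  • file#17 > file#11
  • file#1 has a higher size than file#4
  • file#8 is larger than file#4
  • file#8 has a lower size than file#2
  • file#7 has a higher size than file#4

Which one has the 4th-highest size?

Piecing the relations together gives one ordering: file#6 < file#4 < file#8 < file#2 < file#10 < file#9 < file#1 < file#13 < file#7 < file#16 < file#11 < file#17.
The 4th largest is file#7.

file#7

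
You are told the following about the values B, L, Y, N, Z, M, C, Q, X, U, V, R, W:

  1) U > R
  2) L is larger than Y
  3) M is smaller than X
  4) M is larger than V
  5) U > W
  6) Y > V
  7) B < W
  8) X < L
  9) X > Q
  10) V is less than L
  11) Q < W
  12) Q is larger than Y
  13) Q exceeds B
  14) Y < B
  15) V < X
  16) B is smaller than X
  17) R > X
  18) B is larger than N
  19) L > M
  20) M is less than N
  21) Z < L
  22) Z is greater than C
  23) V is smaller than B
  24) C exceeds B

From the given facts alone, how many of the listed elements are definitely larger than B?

8

Directly above B: C, Q, X, W.
One step further: Z, L, R, U (8 so far).
No other element is forced above B by the given relations, so the count is 8.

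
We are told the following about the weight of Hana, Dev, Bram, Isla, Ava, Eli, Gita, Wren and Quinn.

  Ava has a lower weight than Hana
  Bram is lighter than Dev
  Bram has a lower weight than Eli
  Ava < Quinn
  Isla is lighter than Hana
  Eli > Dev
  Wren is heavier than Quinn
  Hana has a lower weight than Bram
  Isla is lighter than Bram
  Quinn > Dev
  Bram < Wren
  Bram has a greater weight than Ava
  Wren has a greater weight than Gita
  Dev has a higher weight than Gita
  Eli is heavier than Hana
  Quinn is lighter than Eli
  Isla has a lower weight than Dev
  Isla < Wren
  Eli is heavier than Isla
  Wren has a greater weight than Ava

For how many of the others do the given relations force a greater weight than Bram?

4

Directly above Bram: Dev, Wren, Eli.
One step further: Quinn (4 so far).
Nothing else is reachable above Bram; 4 in all.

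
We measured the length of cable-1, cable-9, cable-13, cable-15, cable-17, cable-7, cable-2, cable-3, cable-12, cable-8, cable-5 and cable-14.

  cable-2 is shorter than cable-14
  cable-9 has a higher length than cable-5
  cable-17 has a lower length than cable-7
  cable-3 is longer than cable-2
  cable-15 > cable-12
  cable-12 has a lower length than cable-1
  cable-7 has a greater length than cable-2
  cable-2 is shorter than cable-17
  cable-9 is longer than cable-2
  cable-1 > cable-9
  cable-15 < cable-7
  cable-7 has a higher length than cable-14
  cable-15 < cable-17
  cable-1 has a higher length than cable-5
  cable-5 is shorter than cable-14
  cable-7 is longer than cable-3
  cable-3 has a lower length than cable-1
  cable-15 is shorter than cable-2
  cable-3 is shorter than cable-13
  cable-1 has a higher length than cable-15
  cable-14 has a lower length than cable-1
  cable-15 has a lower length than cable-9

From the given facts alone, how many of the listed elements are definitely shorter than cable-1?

Directly below cable-1: cable-12, cable-15, cable-3, cable-5, cable-14, cable-9.
One step further: cable-2 (7 so far).
No other element is forced below cable-1 by the given relations, so the count is 7.

7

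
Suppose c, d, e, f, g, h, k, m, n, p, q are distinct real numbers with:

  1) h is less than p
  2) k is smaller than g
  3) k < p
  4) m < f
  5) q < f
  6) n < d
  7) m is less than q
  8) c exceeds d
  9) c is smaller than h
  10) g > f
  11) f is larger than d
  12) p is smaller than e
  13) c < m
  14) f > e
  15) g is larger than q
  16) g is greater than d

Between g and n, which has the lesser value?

n

The relevant relations are n < d; d < c; c < h; h < p; p < e; e < f; f < g.
Together: n < d < c < h < p < e < f < g.
So n < g; n is the smaller of the two.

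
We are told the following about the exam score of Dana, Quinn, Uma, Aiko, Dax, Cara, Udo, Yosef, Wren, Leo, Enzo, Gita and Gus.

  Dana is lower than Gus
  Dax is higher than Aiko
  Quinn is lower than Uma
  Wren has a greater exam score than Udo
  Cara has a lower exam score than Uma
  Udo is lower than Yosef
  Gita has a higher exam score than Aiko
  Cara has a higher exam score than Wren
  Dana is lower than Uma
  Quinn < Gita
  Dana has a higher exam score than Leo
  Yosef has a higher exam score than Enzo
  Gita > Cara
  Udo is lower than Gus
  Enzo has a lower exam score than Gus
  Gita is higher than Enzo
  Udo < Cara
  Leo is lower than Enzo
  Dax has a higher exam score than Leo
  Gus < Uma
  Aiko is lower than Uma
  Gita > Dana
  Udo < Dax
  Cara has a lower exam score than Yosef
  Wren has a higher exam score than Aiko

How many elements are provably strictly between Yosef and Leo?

1

Chaining upward from Leo reaches: Dax, Dana, Enzo, Gus, Gita, Uma.
Chaining downward from Yosef reaches: Aiko, Udo, Wren, Cara, Enzo.
Strictly between Leo and Yosef are those in both lists: Enzo — 1 element.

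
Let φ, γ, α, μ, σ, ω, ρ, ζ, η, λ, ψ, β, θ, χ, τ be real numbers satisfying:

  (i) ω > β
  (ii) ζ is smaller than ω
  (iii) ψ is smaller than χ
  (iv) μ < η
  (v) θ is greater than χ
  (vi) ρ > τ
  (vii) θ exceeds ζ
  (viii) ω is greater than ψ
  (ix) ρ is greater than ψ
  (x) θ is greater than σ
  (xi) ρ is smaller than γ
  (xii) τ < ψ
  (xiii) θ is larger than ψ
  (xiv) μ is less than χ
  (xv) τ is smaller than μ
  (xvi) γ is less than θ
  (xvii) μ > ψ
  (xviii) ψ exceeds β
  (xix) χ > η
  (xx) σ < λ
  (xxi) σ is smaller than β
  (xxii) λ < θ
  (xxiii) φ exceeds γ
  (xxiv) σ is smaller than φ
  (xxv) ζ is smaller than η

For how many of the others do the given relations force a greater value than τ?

From τ the given relations immediately reach ψ, ρ, μ.
From those, ω, γ, η, χ, θ — 8 in total.
From those, φ — 9 in total.
Nothing else is reachable above τ; 9 in all.

9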